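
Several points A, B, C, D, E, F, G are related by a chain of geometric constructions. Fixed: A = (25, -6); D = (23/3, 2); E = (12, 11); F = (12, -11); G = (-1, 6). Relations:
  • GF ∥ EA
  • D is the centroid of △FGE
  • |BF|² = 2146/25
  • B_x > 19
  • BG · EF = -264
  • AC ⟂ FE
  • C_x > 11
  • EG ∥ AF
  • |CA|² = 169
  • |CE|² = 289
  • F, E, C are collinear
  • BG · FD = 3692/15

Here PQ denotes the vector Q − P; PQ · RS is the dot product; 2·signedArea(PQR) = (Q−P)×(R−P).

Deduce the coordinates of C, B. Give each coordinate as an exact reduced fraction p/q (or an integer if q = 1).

B = (99/5, -6)
C = (12, -6)

1. C_x = 12  [F, E, C are collinear ∩ AC ⟂ FE]
2. C_y = -6  [F, E, C are collinear ∩ AC ⟂ FE]
   → C = (12, -6)
3. B_x = 99/5  [BG · EF = -264 ∩ BG · FD = 3692/15]
4. B_y = -6  [BG · EF = -264 ∩ BG · FD = 3692/15]
   → B = (99/5, -6)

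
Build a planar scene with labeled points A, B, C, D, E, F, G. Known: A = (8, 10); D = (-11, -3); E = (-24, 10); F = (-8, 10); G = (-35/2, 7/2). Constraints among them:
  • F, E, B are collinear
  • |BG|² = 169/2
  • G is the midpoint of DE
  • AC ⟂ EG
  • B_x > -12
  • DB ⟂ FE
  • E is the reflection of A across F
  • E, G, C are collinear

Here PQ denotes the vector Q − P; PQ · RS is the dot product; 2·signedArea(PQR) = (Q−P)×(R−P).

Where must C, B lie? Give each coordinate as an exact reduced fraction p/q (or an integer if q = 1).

B = (-11, 10)
C = (-8, -6)

1. C_x = -8  [E, G, C are collinear ∩ AC ⟂ EG]
2. C_y = -6  [E, G, C are collinear ∩ AC ⟂ EG]
   → C = (-8, -6)
3. B_x = -11  [F, E, B are collinear ∩ DB ⟂ FE]
4. B_y = 10  [F, E, B are collinear ∩ DB ⟂ FE]
   → B = (-11, 10)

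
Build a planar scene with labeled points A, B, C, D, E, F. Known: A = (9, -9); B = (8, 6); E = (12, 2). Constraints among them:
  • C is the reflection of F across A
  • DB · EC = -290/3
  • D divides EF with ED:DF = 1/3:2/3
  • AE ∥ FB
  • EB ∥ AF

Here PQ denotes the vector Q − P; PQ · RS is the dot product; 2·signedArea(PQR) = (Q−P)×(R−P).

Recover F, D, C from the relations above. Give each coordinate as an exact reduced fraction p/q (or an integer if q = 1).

C = (13, -13)
D = (29/3, -1/3)
F = (5, -5)

1. F_x = 5  [AE ∥ FB ∩ EB ∥ AF]
2. F_y = -5  [AE ∥ FB ∩ EB ∥ AF]
   → F = (5, -5)
3. D_x = 29/3  [D divides EF with ED:DF = 1/3:2/3]
4. D_y = -1/3  [D divides EF with ED:DF = 1/3:2/3]
   → D = (29/3, -1/3)
5. C_x = 13  [C is the reflection of F across A]
6. C_y = -13  [C is the reflection of F across A]
   → C = (13, -13)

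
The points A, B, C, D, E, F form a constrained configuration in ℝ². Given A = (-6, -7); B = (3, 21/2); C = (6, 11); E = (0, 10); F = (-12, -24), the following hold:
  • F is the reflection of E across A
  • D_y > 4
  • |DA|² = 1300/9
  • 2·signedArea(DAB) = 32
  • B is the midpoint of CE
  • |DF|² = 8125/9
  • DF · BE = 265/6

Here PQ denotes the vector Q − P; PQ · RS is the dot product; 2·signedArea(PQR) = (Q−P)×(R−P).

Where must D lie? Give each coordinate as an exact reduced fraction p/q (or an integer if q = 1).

1. D_x = -2  [DF · BE = 265/6 ∩ 2·signedArea(DAB) = 32]
2. D_y = 13/3  [DF · BE = 265/6 ∩ 2·signedArea(DAB) = 32]
   → D = (-2, 13/3)

D = (-2, 13/3)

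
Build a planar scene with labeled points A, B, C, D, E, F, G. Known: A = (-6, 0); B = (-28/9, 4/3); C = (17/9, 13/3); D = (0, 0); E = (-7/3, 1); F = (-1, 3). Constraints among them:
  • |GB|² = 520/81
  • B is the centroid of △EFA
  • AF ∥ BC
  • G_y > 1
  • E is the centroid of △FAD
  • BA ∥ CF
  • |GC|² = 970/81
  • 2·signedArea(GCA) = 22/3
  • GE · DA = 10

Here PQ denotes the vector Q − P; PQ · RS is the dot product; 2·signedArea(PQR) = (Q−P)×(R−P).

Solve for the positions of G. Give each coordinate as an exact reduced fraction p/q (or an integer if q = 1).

1. G_x = -2/3  [2·signedArea(GCA) = 22/3 ∩ GE · DA = 10]
2. G_y = 2  [2·signedArea(GCA) = 22/3 ∩ GE · DA = 10]
   → G = (-2/3, 2)

G = (-2/3, 2)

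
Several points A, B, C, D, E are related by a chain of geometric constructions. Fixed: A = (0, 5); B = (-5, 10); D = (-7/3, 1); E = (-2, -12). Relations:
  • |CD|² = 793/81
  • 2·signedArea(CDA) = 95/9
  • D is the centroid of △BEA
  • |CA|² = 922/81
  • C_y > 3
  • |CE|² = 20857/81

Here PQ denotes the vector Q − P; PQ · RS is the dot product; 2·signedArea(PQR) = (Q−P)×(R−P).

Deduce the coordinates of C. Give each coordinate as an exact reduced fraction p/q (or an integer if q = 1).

1. C_x = -29/9  [line -4·x + 7/3·y + -200/9 = 0 ∩ |CE|² = 20857/81]
2. C_y = 4  [line -4·x + 7/3·y + -200/9 = 0 ∩ |CE|² = 20857/81]
   → C = (-29/9, 4)

C = (-29/9, 4)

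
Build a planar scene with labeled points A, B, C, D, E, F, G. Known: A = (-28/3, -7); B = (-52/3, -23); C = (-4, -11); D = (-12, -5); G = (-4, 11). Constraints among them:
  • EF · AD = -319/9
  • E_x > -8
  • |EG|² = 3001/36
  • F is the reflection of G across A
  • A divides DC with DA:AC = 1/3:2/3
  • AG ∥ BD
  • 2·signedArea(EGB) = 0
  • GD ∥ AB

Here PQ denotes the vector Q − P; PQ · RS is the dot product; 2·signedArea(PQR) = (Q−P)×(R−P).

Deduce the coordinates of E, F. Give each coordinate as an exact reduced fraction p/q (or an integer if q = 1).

E = (-22/3, 5/2)
F = (-44/3, -25)

1. F_x = -44/3  [F is the reflection of G across A]
2. F_y = -25  [F is the reflection of G across A]
   → F = (-44/3, -25)
3. E_x = -22/3  [2·signedArea(EGB) = 0 ∩ EF · AD = -319/9]
4. E_y = 5/2  [2·signedArea(EGB) = 0 ∩ EF · AD = -319/9]
   → E = (-22/3, 5/2)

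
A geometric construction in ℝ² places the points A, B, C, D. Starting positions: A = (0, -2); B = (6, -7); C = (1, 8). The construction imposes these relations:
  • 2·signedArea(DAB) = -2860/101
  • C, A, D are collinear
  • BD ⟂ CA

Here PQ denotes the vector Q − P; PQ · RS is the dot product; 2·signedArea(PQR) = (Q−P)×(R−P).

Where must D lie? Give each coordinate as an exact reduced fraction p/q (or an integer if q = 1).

1. D_x = -44/101  [C, A, D are collinear ∩ BD ⟂ CA]
2. D_y = -642/101  [C, A, D are collinear ∩ BD ⟂ CA]
   → D = (-44/101, -642/101)

D = (-44/101, -642/101)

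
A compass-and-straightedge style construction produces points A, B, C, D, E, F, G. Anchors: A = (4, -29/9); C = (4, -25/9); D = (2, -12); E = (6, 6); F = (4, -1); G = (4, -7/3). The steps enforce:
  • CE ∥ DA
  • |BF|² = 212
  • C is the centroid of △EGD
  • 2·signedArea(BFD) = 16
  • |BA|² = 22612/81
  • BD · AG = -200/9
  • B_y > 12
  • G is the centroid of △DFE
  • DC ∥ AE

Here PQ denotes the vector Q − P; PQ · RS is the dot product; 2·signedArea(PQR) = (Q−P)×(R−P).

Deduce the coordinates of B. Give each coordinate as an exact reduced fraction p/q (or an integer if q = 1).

1. B_x = 8  [BD · AG = -200/9 ∩ 2·signedArea(BFD) = 16]
2. B_y = 13  [BD · AG = -200/9 ∩ 2·signedArea(BFD) = 16]
   → B = (8, 13)

B = (8, 13)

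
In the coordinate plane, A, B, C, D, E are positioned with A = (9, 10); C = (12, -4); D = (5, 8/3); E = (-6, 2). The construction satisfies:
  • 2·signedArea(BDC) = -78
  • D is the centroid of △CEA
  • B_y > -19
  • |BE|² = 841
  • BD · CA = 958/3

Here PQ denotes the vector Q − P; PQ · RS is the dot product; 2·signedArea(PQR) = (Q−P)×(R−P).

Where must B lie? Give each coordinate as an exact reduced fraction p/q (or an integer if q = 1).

B = (15, -18)

1. B_x = 15  [BD · CA = 958/3 ∩ 2·signedArea(BDC) = -78]
2. B_y = -18  [BD · CA = 958/3 ∩ 2·signedArea(BDC) = -78]
   → B = (15, -18)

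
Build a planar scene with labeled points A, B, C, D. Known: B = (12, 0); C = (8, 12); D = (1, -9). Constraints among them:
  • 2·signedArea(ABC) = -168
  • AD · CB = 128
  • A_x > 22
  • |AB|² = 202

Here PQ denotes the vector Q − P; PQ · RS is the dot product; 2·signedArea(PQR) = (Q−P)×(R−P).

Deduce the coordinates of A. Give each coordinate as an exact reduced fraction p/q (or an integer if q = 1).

A = (23, 9)

1. A_x = 23  [2·signedArea(ABC) = -168 ∩ AD · CB = 128]
2. A_y = 9  [2·signedArea(ABC) = -168 ∩ AD · CB = 128]
   → A = (23, 9)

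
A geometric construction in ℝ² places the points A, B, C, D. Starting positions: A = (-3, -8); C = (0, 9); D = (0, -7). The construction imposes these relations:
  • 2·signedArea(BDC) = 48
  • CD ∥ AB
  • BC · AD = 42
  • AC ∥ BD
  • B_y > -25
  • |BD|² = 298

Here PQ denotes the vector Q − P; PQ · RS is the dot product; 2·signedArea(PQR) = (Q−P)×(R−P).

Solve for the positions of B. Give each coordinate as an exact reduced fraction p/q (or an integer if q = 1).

B = (-3, -24)

1. B_x = -3  [AC ∥ BD ∩ CD ∥ AB]
2. B_y = -24  [AC ∥ BD ∩ CD ∥ AB]
   → B = (-3, -24)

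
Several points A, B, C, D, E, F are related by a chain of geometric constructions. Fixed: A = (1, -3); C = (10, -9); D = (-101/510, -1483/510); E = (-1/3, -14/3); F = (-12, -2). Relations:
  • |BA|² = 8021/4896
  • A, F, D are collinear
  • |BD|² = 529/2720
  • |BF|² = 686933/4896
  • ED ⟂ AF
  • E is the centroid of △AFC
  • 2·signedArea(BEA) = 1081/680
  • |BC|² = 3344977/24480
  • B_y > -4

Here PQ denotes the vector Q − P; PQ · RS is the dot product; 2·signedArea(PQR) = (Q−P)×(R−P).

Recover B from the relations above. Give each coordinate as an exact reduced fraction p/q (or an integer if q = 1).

1. B_x = -473/2040  [line -5/3·x + 4/3·y + 8317/2040 = 0 ∩ |BF|² = 686933/4896]
2. B_y = -6829/2040  [line -5/3·x + 4/3·y + 8317/2040 = 0 ∩ |BF|² = 686933/4896]
   → B = (-473/2040, -6829/2040)

B = (-473/2040, -6829/2040)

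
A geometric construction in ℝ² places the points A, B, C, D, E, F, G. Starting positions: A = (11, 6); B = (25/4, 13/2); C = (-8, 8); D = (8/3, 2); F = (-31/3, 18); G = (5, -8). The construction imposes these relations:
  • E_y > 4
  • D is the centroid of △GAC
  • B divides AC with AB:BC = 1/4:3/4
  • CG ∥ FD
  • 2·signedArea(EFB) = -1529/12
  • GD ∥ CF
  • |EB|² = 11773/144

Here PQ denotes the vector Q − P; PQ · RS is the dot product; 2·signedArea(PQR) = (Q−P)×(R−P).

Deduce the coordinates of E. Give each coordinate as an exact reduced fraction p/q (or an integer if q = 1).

1. E_x = -8/3  [line 23/2·x + 199/12·y + -209/4 = 0 ∩ |EB|² = 11773/144]
2. E_y = 5  [line 23/2·x + 199/12·y + -209/4 = 0 ∩ |EB|² = 11773/144]
   → E = (-8/3, 5)

E = (-8/3, 5)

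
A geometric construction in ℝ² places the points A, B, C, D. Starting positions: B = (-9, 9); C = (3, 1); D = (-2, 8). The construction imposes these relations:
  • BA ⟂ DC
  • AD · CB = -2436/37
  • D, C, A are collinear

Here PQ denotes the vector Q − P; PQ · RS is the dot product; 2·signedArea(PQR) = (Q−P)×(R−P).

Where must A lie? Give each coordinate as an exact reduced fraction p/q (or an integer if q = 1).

A = (-179/37, 443/37)

1. A_x = -179/37  [D, C, A are collinear ∩ BA ⟂ DC]
2. A_y = 443/37  [D, C, A are collinear ∩ BA ⟂ DC]
   → A = (-179/37, 443/37)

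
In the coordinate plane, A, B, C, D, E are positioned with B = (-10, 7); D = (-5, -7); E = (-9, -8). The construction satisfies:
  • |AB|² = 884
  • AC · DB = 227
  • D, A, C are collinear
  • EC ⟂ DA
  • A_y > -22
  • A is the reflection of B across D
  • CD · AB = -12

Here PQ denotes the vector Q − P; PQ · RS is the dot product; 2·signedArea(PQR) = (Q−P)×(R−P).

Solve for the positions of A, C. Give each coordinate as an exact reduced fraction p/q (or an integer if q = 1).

1. A_x = 0  [A is the reflection of B across D]
2. A_y = -21  [A is the reflection of B across D]
   → A = (0, -21)
3. C_x = -1135/221  [D, A, C are collinear ∩ EC ⟂ DA]
4. C_y = -1463/221  [D, A, C are collinear ∩ EC ⟂ DA]
   → C = (-1135/221, -1463/221)

A = (0, -21)
C = (-1135/221, -1463/221)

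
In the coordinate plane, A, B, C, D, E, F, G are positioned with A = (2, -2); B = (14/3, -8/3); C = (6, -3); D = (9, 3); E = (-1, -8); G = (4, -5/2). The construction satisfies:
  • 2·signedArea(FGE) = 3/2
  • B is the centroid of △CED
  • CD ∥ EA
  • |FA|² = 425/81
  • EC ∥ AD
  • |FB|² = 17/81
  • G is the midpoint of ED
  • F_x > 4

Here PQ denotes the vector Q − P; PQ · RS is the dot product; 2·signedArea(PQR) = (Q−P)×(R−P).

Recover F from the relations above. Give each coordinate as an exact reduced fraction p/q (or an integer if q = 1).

F = (38/9, -23/9)

1. F_x = 38/9  [line 11/2·x + -5·y + -36 = 0 ∩ |FA|² = 425/81]
2. F_y = -23/9  [line 11/2·x + -5·y + -36 = 0 ∩ |FA|² = 425/81]
   → F = (38/9, -23/9)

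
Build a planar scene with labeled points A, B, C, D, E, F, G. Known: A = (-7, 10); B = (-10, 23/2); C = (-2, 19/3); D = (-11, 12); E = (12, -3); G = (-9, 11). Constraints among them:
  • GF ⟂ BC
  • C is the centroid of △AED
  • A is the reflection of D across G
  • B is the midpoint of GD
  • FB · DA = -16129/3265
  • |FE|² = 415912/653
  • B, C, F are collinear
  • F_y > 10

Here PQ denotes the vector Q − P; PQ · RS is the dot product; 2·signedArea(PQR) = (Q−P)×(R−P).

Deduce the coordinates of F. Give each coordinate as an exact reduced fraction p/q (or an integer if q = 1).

F = (-29602/3265, 35579/3265)

1. F_x = -29602/3265  [B, C, F are collinear ∩ GF ⟂ BC]
2. F_y = 35579/3265  [B, C, F are collinear ∩ GF ⟂ BC]
   → F = (-29602/3265, 35579/3265)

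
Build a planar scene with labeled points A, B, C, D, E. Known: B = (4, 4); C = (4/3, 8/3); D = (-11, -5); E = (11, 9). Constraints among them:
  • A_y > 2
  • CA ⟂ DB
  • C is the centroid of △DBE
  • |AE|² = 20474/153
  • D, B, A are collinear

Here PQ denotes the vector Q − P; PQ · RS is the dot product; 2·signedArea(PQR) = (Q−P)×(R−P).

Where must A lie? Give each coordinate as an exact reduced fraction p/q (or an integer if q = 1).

1. A_x = 74/51  [D, B, A are collinear ∩ CA ⟂ DB]
2. A_y = 42/17  [D, B, A are collinear ∩ CA ⟂ DB]
   → A = (74/51, 42/17)

A = (74/51, 42/17)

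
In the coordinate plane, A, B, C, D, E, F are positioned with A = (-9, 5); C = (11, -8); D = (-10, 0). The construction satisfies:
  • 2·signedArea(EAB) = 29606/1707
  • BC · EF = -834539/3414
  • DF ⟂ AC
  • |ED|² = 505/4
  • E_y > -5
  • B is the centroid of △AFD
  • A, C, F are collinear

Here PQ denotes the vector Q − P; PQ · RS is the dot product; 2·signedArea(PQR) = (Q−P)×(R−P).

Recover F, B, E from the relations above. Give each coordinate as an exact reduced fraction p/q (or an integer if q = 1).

1. F_x = -4221/569  [A, C, F are collinear ∩ DF ⟂ AC]
2. F_y = 2260/569  [A, C, F are collinear ∩ DF ⟂ AC]
   → F = (-4221/569, 2260/569)
3. B_x = -15032/1707  [B is the centroid of △AFD]
4. B_y = 5105/1707  [B is the centroid of △AFD]
   → B = (-15032/1707, 5105/1707)
5. E_x = 1/2  [2·signedArea(EAB) = 29606/1707 ∩ BC · EF = -834539/3414]
6. E_y = -4  [2·signedArea(EAB) = 29606/1707 ∩ BC · EF = -834539/3414]
   → E = (1/2, -4)

B = (-15032/1707, 5105/1707)
E = (1/2, -4)
F = (-4221/569, 2260/569)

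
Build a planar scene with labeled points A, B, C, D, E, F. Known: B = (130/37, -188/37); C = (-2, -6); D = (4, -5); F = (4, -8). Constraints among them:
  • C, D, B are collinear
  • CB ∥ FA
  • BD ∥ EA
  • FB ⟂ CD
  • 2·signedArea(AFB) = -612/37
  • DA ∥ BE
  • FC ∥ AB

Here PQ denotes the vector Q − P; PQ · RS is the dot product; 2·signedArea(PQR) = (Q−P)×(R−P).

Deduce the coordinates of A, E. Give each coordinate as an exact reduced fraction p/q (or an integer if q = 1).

A = (352/37, -262/37)
E = (334/37, -265/37)

1. A_x = 352/37  [FC ∥ AB ∩ CB ∥ FA]
2. A_y = -262/37  [FC ∥ AB ∩ CB ∥ FA]
   → A = (352/37, -262/37)
3. E_x = 334/37  [BD ∥ EA ∩ DA ∥ BE]
4. E_y = -265/37  [BD ∥ EA ∩ DA ∥ BE]
   → E = (334/37, -265/37)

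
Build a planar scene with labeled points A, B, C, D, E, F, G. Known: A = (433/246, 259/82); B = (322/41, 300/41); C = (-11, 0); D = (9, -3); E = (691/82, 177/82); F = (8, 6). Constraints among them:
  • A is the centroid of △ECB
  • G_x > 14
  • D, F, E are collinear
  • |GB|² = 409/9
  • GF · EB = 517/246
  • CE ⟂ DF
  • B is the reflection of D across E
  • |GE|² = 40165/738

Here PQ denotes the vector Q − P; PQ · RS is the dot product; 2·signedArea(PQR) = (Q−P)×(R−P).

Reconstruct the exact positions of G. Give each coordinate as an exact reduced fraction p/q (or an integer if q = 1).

1. G_x = 1786/123  [line 47/82·x + -423/82·y + 5969/246 = 0 ∩ |GB|² = 409/9]
2. G_y = 259/41  [line 47/82·x + -423/82·y + 5969/246 = 0 ∩ |GB|² = 409/9]
   → G = (1786/123, 259/41)

G = (1786/123, 259/41)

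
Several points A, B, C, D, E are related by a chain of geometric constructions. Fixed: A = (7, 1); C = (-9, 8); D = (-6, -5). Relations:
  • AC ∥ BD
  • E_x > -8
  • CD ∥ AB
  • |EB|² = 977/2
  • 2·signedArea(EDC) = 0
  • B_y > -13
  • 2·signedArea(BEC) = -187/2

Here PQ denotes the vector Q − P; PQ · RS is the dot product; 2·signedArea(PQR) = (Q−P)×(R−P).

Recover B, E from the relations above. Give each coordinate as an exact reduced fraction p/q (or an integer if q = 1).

B = (10, -12)
E = (-15/2, 3/2)

1. B_x = 10  [AC ∥ BD ∩ CD ∥ AB]
2. B_y = -12  [AC ∥ BD ∩ CD ∥ AB]
   → B = (10, -12)
3. E_x = -15/2  [2·signedArea(EDC) = 0 ∩ 2·signedArea(BEC) = -187/2]
4. E_y = 3/2  [2·signedArea(EDC) = 0 ∩ 2·signedArea(BEC) = -187/2]
   → E = (-15/2, 3/2)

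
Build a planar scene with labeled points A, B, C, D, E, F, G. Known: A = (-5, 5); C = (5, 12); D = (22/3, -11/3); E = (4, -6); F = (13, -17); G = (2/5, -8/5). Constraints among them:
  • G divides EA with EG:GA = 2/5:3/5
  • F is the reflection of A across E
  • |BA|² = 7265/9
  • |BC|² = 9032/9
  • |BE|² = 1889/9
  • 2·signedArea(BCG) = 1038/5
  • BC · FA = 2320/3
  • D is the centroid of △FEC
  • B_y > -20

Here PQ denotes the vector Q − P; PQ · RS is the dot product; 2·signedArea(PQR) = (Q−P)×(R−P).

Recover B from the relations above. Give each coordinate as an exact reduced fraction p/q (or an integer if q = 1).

1. B_x = 29/3  [2·signedArea(BCG) = 1038/5 ∩ BC · FA = 2320/3]
2. B_y = -58/3  [2·signedArea(BCG) = 1038/5 ∩ BC · FA = 2320/3]
   → B = (29/3, -58/3)

B = (29/3, -58/3)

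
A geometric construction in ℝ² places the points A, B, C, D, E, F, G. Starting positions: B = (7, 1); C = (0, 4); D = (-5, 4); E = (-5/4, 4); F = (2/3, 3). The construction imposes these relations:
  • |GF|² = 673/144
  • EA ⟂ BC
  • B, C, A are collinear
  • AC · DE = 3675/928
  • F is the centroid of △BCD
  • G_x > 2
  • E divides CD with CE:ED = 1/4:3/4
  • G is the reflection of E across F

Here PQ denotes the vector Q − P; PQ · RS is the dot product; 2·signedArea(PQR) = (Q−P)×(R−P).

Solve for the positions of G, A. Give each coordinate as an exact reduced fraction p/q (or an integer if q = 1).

1. G_x = 31/12  [G is the reflection of E across F]
2. G_y = 2  [G is the reflection of E across F]
   → G = (31/12, 2)
3. A_x = -245/232  [B, C, A are collinear ∩ EA ⟂ BC]
4. A_y = 1033/232  [B, C, A are collinear ∩ EA ⟂ BC]
   → A = (-245/232, 1033/232)

A = (-245/232, 1033/232)
G = (31/12, 2)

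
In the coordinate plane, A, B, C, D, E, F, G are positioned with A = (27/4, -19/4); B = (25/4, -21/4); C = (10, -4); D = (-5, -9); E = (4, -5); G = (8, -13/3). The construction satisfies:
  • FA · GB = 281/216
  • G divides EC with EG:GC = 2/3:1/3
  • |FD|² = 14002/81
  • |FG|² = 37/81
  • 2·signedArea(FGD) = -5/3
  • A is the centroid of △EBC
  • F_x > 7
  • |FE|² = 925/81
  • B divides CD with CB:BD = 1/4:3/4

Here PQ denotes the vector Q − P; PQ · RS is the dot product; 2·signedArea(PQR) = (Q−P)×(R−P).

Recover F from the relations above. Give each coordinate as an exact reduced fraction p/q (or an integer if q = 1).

F = (22/3, -40/9)

1. F_x = 22/3  [2·signedArea(FGD) = -5/3 ∩ FA · GB = 281/216]
2. F_y = -40/9  [2·signedArea(FGD) = -5/3 ∩ FA · GB = 281/216]
   → F = (22/3, -40/9)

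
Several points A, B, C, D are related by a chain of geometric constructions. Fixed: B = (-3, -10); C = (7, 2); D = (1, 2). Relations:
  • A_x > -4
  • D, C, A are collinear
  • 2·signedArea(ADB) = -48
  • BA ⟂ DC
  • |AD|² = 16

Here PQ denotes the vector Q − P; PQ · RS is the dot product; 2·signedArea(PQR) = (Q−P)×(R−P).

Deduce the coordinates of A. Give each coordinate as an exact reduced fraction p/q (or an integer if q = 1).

A = (-3, 2)

1. A_x = -3  [D, C, A are collinear ∩ BA ⟂ DC]
2. A_y = 2  [D, C, A are collinear ∩ BA ⟂ DC]
   → A = (-3, 2)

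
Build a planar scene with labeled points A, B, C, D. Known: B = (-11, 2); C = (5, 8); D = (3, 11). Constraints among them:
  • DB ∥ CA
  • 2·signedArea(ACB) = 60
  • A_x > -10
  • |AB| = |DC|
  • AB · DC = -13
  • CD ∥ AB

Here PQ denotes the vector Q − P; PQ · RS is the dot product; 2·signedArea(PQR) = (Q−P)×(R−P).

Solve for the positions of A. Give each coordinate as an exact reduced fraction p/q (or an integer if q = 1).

1. A_x = -9  [CD ∥ AB ∩ DB ∥ CA]
2. A_y = -1  [CD ∥ AB ∩ DB ∥ CA]
   → A = (-9, -1)

A = (-9, -1)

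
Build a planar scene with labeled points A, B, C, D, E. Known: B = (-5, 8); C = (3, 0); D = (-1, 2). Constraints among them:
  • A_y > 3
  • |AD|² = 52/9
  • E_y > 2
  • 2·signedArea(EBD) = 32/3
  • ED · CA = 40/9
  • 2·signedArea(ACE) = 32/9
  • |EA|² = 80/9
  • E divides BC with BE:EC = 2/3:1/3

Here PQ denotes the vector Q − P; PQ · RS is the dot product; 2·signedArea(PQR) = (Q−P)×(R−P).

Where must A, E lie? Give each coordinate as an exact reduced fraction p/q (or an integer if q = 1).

1. E_x = 1/3  [E divides BC with BE:EC = 2/3:1/3]
2. E_y = 8/3  [E divides BC with BE:EC = 2/3:1/3]
   → E = (1/3, 8/3)
3. A_x = -7/3  [2·signedArea(ACE) = 32/9 ∩ ED · CA = 40/9]
4. A_y = 4  [2·signedArea(ACE) = 32/9 ∩ ED · CA = 40/9]
   → A = (-7/3, 4)

A = (-7/3, 4)
E = (1/3, 8/3)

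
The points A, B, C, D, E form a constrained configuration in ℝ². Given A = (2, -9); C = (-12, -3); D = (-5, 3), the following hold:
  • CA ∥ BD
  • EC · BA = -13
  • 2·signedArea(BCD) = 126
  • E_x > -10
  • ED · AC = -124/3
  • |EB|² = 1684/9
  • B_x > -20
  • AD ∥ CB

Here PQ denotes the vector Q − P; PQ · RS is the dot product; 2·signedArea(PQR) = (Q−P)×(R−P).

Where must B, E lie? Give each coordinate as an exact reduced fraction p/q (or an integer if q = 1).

1. B_x = -19  [CA ∥ BD ∩ AD ∥ CB]
2. B_y = 9  [CA ∥ BD ∩ AD ∥ CB]
   → B = (-19, 9)
3. E_x = -29/3  [EC · BA = -13 ∩ ED · AC = -124/3]
4. E_y = -1  [EC · BA = -13 ∩ ED · AC = -124/3]
   → E = (-29/3, -1)

B = (-19, 9)
E = (-29/3, -1)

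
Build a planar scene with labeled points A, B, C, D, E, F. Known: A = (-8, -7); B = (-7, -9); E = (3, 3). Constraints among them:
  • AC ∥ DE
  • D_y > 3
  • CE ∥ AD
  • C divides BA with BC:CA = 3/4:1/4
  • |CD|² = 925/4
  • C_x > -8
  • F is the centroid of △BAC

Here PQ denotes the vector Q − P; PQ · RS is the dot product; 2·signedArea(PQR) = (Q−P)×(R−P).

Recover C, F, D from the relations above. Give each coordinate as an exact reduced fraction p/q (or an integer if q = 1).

1. C_x = -31/4  [C divides BA with BC:CA = 3/4:1/4]
2. C_y = -15/2  [C divides BA with BC:CA = 3/4:1/4]
   → C = (-31/4, -15/2)
3. F_x = -91/12  [F is the centroid of △BAC]
4. F_y = -47/6  [F is the centroid of △BAC]
   → F = (-91/12, -47/6)
5. D_x = 11/4  [AC ∥ DE ∩ CE ∥ AD]
6. D_y = 7/2  [AC ∥ DE ∩ CE ∥ AD]
   → D = (11/4, 7/2)

C = (-31/4, -15/2)
D = (11/4, 7/2)
F = (-91/12, -47/6)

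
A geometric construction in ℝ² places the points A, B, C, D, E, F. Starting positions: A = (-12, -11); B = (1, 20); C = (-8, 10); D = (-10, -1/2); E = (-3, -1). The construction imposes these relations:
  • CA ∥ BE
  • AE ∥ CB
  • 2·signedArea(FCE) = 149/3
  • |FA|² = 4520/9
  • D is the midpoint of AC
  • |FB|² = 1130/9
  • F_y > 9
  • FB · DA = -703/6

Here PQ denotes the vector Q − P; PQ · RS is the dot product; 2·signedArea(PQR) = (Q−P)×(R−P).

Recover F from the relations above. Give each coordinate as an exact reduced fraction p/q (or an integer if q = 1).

F = (-10/3, 29/3)

1. F_x = -10/3  [2·signedArea(FCE) = 149/3 ∩ FB · DA = -703/6]
2. F_y = 29/3  [2·signedArea(FCE) = 149/3 ∩ FB · DA = -703/6]
   → F = (-10/3, 29/3)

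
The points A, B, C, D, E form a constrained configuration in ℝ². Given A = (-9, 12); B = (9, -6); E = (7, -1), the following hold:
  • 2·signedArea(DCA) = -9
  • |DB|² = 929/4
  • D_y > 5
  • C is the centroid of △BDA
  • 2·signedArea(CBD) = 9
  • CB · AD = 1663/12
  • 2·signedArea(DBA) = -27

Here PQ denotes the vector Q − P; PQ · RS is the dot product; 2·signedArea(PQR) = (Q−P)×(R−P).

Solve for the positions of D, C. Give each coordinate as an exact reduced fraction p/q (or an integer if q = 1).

C = (-1/3, 23/6)
D = (-1, 11/2)

1. D_x = -1  [line -18·x + -18·y + 81 = 0 ∩ |DB|² = 929/4]
2. D_y = 11/2  [line -18·x + -18·y + 81 = 0 ∩ |DB|² = 929/4]
   → D = (-1, 11/2)
3. C_x = -1/3  [C is the centroid of △BDA]
4. C_y = 23/6  [C is the centroid of △BDA]
   → C = (-1/3, 23/6)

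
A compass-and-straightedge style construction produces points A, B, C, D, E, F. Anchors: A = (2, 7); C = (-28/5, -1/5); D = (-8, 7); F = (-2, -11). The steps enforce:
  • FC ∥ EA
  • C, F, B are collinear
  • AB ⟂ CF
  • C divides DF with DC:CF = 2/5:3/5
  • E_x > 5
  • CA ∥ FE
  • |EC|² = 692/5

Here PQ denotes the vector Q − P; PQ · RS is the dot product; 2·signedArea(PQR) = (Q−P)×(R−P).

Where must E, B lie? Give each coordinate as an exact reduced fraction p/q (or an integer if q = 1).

1. E_x = 28/5  [FC ∥ EA ∩ CA ∥ FE]
2. E_y = -19/5  [FC ∥ EA ∩ CA ∥ FE]
   → E = (28/5, -19/5)
3. B_x = -7  [C, F, B are collinear ∩ AB ⟂ CF]
4. B_y = 4  [C, F, B are collinear ∩ AB ⟂ CF]
   → B = (-7, 4)

B = (-7, 4)
E = (28/5, -19/5)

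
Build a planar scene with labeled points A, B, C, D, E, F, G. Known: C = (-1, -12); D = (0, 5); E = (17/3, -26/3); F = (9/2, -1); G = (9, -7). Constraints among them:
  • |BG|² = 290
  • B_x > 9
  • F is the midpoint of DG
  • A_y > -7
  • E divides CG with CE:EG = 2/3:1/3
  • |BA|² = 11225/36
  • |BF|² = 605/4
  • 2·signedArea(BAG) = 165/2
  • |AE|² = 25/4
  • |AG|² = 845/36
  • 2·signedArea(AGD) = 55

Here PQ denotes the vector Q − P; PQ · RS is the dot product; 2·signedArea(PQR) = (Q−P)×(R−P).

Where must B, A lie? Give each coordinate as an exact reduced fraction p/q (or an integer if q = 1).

A = (25/6, -20/3)
B = (10, 10)

1. A_x = 25/6  [line -12·x + -9·y + -10 = 0 ∩ |AG|² = 845/36]
2. A_y = -20/3  [line -12·x + -9·y + -10 = 0 ∩ |AG|² = 845/36]
   → A = (25/6, -20/3)
3. B_x = 10  [line 1/3·x + 29/6·y + -155/3 = 0 ∩ |BA|² = 11225/36]
4. B_y = 10  [line 1/3·x + 29/6·y + -155/3 = 0 ∩ |BA|² = 11225/36]
   → B = (10, 10)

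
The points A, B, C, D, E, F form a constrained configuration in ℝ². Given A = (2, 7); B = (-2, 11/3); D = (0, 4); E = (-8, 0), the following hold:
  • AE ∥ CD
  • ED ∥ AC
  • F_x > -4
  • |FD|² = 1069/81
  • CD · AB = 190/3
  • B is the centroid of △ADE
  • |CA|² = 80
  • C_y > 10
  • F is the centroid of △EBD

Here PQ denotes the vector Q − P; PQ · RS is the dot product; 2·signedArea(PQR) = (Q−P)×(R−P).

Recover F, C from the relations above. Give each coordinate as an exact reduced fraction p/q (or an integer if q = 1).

1. F_x = -10/3  [F is the centroid of △EBD]
2. F_y = 23/9  [F is the centroid of △EBD]
   → F = (-10/3, 23/9)
3. C_x = 10  [AE ∥ CD ∩ ED ∥ AC]
4. C_y = 11  [AE ∥ CD ∩ ED ∥ AC]
   → C = (10, 11)

C = (10, 11)
F = (-10/3, 23/9)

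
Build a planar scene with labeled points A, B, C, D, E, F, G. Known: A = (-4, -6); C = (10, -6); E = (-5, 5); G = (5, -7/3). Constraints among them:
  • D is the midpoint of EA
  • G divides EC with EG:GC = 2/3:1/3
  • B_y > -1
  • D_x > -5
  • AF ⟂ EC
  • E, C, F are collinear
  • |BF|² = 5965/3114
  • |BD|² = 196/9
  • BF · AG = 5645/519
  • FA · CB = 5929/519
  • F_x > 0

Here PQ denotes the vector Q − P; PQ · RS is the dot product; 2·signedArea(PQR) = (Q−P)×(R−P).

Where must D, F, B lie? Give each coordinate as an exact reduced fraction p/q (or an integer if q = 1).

1. D_x = -9/2  [D is the midpoint of EA]
2. D_y = -1/2  [D is the midpoint of EA]
   → D = (-9/2, -1/2)
3. F_x = 155/173  [E, C, F are collinear ∩ AF ⟂ EC]
4. F_y = 117/173  [E, C, F are collinear ∩ AF ⟂ EC]
   → F = (155/173, 117/173)
5. B_x = 1/6  [BF · AG = 5645/519 ∩ FA · CB = 5929/519]
6. B_y = -1/2  [BF · AG = 5645/519 ∩ FA · CB = 5929/519]
   → B = (1/6, -1/2)

B = (1/6, -1/2)
D = (-9/2, -1/2)
F = (155/173, 117/173)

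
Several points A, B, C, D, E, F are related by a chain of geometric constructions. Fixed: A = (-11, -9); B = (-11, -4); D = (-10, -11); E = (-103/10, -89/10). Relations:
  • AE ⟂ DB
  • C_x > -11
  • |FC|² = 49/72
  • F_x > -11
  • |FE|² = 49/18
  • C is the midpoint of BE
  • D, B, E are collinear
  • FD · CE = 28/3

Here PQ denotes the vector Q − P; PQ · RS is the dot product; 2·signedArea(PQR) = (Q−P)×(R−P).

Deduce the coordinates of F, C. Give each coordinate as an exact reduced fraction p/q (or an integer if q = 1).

1. C_x = -213/20  [C is the midpoint of BE]
2. C_y = -129/20  [C is the midpoint of BE]
   → C = (-213/20, -129/20)
3. F_x = -158/15  [line -7/20·x + 49/20·y + 847/60 = 0 ∩ |FC|² = 49/72]
4. F_y = -109/15  [line -7/20·x + 49/20·y + 847/60 = 0 ∩ |FC|² = 49/72]
   → F = (-158/15, -109/15)

C = (-213/20, -129/20)
F = (-158/15, -109/15)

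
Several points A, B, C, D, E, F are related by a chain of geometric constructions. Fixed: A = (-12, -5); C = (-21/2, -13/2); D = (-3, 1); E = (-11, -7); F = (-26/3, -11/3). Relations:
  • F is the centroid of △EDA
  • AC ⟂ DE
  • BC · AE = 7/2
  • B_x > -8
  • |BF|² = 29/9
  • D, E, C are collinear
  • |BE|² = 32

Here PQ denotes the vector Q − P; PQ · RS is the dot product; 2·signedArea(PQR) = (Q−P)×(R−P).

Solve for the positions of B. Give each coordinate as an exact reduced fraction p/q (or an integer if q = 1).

1. B_x = -7  [line -1·x + 2·y + -1 = 0 ∩ |BE|² = 32]
2. B_y = -3  [line -1·x + 2·y + -1 = 0 ∩ |BE|² = 32]
   → B = (-7, -3)

B = (-7, -3)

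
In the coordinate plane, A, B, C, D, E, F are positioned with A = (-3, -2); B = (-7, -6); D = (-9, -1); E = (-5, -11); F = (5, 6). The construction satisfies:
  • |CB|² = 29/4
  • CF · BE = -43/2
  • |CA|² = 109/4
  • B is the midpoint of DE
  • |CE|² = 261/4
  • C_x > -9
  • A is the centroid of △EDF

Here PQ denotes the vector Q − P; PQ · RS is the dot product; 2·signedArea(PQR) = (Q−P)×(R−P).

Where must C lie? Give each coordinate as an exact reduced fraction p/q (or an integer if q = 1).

C = (-8, -7/2)

1. C_x = -8  [line -2·x + 5·y + 3/2 = 0 ∩ |CE|² = 261/4]
2. C_y = -7/2  [line -2·x + 5·y + 3/2 = 0 ∩ |CE|² = 261/4]
   → C = (-8, -7/2)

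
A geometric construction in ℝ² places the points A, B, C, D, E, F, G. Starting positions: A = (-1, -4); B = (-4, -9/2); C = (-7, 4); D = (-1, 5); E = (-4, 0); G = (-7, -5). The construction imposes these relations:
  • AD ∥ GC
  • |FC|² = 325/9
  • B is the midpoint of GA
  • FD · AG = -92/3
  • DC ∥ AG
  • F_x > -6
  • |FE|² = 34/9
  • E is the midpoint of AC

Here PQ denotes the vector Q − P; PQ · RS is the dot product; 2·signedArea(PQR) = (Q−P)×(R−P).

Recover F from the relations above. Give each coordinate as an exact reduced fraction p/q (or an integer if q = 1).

1. F_x = -5  [line 6·x + 1·y + 95/3 = 0 ∩ |FC|² = 325/9]
2. F_y = -5/3  [line 6·x + 1·y + 95/3 = 0 ∩ |FC|² = 325/9]
   → F = (-5, -5/3)

F = (-5, -5/3)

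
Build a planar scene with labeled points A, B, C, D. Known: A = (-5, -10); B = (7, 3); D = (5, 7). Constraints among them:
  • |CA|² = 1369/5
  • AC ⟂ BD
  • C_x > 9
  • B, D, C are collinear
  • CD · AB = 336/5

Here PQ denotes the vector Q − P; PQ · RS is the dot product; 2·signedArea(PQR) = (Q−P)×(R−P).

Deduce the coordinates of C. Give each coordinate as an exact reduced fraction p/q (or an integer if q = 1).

1. C_x = 49/5  [B, D, C are collinear ∩ AC ⟂ BD]
2. C_y = -13/5  [B, D, C are collinear ∩ AC ⟂ BD]
   → C = (49/5, -13/5)

C = (49/5, -13/5)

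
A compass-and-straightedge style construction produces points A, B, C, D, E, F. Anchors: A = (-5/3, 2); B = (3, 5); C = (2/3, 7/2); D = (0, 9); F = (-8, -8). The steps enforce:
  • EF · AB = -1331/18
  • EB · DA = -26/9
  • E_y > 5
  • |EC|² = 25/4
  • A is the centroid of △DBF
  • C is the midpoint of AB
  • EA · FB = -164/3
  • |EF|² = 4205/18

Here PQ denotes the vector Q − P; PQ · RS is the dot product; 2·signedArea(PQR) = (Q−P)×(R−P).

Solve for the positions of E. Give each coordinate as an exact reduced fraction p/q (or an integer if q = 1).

E = (-5/6, 11/2)

1. E_x = -5/6  [EA · FB = -164/3 ∩ EB · DA = -26/9]
2. E_y = 11/2  [EA · FB = -164/3 ∩ EB · DA = -26/9]
   → E = (-5/6, 11/2)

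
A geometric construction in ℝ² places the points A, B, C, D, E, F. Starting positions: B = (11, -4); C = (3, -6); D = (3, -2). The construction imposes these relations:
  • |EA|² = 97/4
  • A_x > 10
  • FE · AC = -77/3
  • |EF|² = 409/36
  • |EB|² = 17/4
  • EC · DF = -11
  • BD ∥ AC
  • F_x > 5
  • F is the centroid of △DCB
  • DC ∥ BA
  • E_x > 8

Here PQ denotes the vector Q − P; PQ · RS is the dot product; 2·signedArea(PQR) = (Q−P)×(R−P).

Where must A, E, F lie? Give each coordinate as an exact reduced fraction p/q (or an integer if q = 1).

1. A_x = 11  [BD ∥ AC ∩ DC ∥ BA]
2. A_y = -8  [BD ∥ AC ∩ DC ∥ BA]
   → A = (11, -8)
3. F_x = 17/3  [F is the centroid of △DCB]
4. F_y = -4  [F is the centroid of △DCB]
   → F = (17/3, -4)
5. E_x = 9  [EC · DF = -11 ∩ FE · AC = -77/3]
6. E_y = -7/2  [EC · DF = -11 ∩ FE · AC = -77/3]
   → E = (9, -7/2)

A = (11, -8)
E = (9, -7/2)
F = (17/3, -4)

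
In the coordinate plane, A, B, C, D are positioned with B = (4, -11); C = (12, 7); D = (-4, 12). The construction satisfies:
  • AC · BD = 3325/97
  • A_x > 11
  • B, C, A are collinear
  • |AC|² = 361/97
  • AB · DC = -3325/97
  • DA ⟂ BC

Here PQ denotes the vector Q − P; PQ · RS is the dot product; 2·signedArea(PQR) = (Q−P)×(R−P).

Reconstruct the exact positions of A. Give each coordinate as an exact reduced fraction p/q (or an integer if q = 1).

A = (1088/97, 508/97)

1. A_x = 1088/97  [B, C, A are collinear ∩ DA ⟂ BC]
2. A_y = 508/97  [B, C, A are collinear ∩ DA ⟂ BC]
   → A = (1088/97, 508/97)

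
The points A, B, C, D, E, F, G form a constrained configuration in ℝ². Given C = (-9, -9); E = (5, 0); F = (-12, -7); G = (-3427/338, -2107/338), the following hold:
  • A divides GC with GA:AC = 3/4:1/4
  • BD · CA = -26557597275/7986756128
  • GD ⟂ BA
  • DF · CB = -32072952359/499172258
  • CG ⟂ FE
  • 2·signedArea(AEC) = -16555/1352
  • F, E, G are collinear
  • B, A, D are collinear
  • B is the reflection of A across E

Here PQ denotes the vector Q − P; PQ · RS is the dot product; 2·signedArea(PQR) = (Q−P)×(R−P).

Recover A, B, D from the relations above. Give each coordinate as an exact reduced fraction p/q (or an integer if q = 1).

A = (-12553/1352, -11233/1352)
B = (26073/1352, 11233/1352)
D = (-2251623581/249586129, -2035442066/249586129)

1. A_x = -12553/1352  [A divides GC with GA:AC = 3/4:1/4]
2. A_y = -11233/1352  [A divides GC with GA:AC = 3/4:1/4]
   → A = (-12553/1352, -11233/1352)
3. B_x = 26073/1352  [B is the reflection of A across E]
4. B_y = 11233/1352  [B is the reflection of A across E]
   → B = (26073/1352, 11233/1352)
5. D_x = -2251623581/249586129  [B, A, D are collinear ∩ GD ⟂ BA]
6. D_y = -2035442066/249586129  [B, A, D are collinear ∩ GD ⟂ BA]
   → D = (-2251623581/249586129, -2035442066/249586129)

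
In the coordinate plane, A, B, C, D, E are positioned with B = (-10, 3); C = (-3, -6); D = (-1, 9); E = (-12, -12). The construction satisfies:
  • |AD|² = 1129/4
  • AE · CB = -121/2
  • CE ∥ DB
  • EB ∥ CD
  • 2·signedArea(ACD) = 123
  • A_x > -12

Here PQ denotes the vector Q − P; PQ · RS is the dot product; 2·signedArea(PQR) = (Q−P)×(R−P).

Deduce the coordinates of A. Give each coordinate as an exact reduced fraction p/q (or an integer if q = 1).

1. A_x = -11  [2·signedArea(ACD) = 123 ∩ AE · CB = -121/2]
2. A_y = -9/2  [2·signedArea(ACD) = 123 ∩ AE · CB = -121/2]
   → A = (-11, -9/2)

A = (-11, -9/2)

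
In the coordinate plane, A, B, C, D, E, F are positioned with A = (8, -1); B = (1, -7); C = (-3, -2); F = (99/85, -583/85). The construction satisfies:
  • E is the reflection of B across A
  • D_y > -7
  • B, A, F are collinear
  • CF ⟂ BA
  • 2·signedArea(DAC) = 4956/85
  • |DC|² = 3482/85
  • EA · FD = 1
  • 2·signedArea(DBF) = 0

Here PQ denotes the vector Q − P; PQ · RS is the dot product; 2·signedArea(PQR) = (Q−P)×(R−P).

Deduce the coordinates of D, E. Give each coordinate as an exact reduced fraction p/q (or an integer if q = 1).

D = (92/85, -589/85)
E = (15, 5)

1. D_x = 92/85  [2·signedArea(DBF) = 0 ∩ 2·signedArea(DAC) = 4956/85]
2. D_y = -589/85  [2·signedArea(DBF) = 0 ∩ 2·signedArea(DAC) = 4956/85]
   → D = (92/85, -589/85)
3. E_x = 15  [E is the reflection of B across A]
4. E_y = 5  [E is the reflection of B across A]
   → E = (15, 5)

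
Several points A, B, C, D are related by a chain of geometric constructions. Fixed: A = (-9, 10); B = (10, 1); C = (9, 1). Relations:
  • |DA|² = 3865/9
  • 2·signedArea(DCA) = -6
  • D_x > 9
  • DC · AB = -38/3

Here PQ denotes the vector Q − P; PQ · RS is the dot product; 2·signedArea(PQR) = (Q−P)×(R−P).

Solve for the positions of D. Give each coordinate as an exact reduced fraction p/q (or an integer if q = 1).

1. D_x = 29/3  [2·signedArea(DCA) = -6 ∩ DC · AB = -38/3]
2. D_y = 1  [2·signedArea(DCA) = -6 ∩ DC · AB = -38/3]
   → D = (29/3, 1)

D = (29/3, 1)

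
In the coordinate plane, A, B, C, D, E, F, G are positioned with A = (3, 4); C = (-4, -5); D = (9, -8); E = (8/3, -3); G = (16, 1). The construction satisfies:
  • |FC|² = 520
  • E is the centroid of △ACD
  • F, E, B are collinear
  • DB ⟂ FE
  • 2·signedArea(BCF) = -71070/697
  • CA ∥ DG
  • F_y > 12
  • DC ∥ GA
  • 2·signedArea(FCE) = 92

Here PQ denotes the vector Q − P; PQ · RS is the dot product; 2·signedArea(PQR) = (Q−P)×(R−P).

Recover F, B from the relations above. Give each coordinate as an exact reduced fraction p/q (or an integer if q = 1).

1. F_x = 10  [line -2·x + 20/3·y + -200/3 = 0 ∩ |FC|² = 520]
2. F_y = 13  [line -2·x + 20/3·y + -200/3 = 0 ∩ |FC|² = 520]
   → F = (10, 13)
3. B_x = 1305/697  [F, E, B are collinear ∩ DB ⟂ FE]
4. B_y = -3299/697  [F, E, B are collinear ∩ DB ⟂ FE]
   → B = (1305/697, -3299/697)

B = (1305/697, -3299/697)
F = (10, 13)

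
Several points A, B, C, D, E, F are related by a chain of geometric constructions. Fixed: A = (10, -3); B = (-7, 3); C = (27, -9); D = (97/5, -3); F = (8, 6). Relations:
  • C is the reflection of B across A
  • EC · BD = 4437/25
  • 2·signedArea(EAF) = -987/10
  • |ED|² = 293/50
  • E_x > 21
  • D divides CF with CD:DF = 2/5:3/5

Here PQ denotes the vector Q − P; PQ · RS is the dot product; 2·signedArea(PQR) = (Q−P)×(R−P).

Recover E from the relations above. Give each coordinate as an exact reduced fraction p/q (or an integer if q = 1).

1. E_x = 213/10  [EC · BD = 4437/25 ∩ 2·signedArea(EAF) = -987/10]
2. E_y = -9/2  [EC · BD = 4437/25 ∩ 2·signedArea(EAF) = -987/10]
   → E = (213/10, -9/2)

E = (213/10, -9/2)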